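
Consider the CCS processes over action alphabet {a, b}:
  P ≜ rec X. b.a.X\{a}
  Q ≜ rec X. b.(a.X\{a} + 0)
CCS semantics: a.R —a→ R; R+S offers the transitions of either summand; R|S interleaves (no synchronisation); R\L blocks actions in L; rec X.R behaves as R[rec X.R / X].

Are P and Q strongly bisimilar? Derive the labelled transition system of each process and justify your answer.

bisimilar

P's transition system — 4 states:
  s0 = rec X. b.a.X\{a} | ··b··> s1
  s1 = a.(rec X. b.a.X\{a})\{a} | ··a··> s2
  s2 = (rec X. b.a.X\{a})\{a} | ··b··> s3
  s3 = (a.(rec X. b.a.X\{a})\{a})\{a} | stopped
Q's transition system — 4 states:
  t0 = rec X. b.(a.X\{a} + 0) | ··b··> t1
  t1 = a.(rec X. b.(a.X\{a} + 0))\{a} + 0 | ··a··> t2
  t2 = (rec X. b.(a.X\{a} + 0))\{a} | ··b··> t3
  t3 = (a.(rec X. b.(a.X\{a} + 0))\{a} + 0)\{a} | stopped
Bisimilarity quotient blocks:
  B0 = {s0, t0}
  B1 = {s1, t1}
  B2 = {s2, t2}
  B3 = {s3, t3}
s0 ∈ B0, t0 ∈ B0 → same block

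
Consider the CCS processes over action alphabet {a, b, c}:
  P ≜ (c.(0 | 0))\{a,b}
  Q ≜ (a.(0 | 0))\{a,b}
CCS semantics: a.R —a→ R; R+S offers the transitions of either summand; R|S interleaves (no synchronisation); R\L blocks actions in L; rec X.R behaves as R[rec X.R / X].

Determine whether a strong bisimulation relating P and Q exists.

P's transition system — 2 states:
  u0 = (c.(0 | 0))\{a,b} has moves --c--▸ u1
  u1 = (0 | 0)\{a,b} has moves (no moves)
Q's transition system — 1 states:
  v0 = (a.(0 | 0))\{a,b} has moves (no moves)
Partition-refinement fixed point:
  B0 = {u0}
  B1 = {u1, v0}
u0 ∈ B0, v0 ∈ B1 → different blocks

NO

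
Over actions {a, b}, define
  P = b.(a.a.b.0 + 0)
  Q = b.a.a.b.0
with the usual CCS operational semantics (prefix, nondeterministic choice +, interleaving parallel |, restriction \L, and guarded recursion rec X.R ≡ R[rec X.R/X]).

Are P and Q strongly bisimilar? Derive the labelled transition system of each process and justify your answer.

YES

Reachable graph of P (5 states):
  p0 = b.(a.a.b.0 + 0) | --b--▸ p1
  p1 = a.a.b.0 + 0 | --a--▸ p2
  p2 = a.b.0 | --a--▸ p3
  p3 = b.0 | --b--▸ p4
  p4 = 0 | deadlocked
Reachable graph of Q (5 states):
  q0 = b.a.a.b.0 | --b--▸ q1
  q1 = a.a.b.0 | --a--▸ q2
  q2 = a.b.0 | --a--▸ q3
  q3 = b.0 | --b--▸ q4
  q4 = 0 | deadlocked
Partition-refinement fixed point:
  B0 = {p0, q0}
  B1 = {p1, q1}
  B2 = {p2, q2}
  B3 = {p3, q3}
  B4 = {p4, q4}
p0 ∈ B0, q0 ∈ B0 → same block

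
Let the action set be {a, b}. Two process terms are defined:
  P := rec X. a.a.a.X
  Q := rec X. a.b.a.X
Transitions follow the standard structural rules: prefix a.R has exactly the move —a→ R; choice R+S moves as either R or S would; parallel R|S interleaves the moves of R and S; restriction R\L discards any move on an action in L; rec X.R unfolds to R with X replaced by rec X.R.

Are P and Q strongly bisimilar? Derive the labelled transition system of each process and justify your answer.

P ≁ Q

LTS(P): 3 reachable states
  s0 = rec X. a.a.a.X ⊢ =a=> s1
  s1 = a.a.(rec X. a.a.a.X) ⊢ =a=> s2
  s2 = a.(rec X. a.a.a.X) ⊢ =a=> s0
LTS(Q): 3 reachable states
  t0 = rec X. a.b.a.X ⊢ =a=> t1
  t1 = b.a.(rec X. a.b.a.X) ⊢ =b=> t2
  t2 = a.(rec X. a.b.a.X) ⊢ =a=> t0
Coarsest stable partition (strong bisimilarity classes):
  B0 = {s0, s1, s2}
  B1 = {t0}
  B2 = {t1}
  B3 = {t2}
s0 ∈ B0, t0 ∈ B1 → different blocks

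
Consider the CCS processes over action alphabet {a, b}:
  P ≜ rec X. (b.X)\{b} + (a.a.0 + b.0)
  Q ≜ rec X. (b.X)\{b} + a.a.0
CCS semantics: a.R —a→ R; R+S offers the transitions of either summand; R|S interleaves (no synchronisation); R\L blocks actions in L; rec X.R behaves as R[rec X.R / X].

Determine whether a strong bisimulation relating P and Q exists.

P ≁ Q

LTS(P): 3 reachable states
  p0 = rec X. (b.X)\{b} + (a.a.0 + b.0) ⊢ --a--▸ p1, --b--▸ p2
  p1 = a.0 ⊢ --a--▸ p2
  p2 = 0 ⊢ ∅
LTS(Q): 3 reachable states
  q0 = rec X. (b.X)\{b} + a.a.0 ⊢ --a--▸ q1
  q1 = a.0 ⊢ --a--▸ q2
  q2 = 0 ⊢ ∅
Bisimilarity quotient blocks:
  B0 = {p0}
  B1 = {p2, q2}
  B2 = {p1, q1}
  B3 = {q0}
p0 ∈ B0, q0 ∈ B3 → different blocks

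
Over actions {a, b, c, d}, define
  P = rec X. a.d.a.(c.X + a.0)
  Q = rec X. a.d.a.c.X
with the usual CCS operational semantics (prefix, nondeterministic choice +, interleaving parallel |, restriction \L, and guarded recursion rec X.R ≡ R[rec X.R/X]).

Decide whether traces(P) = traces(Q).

P's transition system — 5 states:
  u0 = rec X. a.d.a.(c.X + a.0) ⊢ -a-> u1
  u1 = d.a.(c.(rec X. a.d.a.(c.X + a.0)) + a.0) ⊢ -d-> u2
  u2 = a.(c.(rec X. a.d.a.(c.X + a.0)) + a.0) ⊢ -a-> u3
  u3 = c.(rec X. a.d.a.(c.X + a.0)) + a.0 ⊢ -a-> u4, -c-> u0
  u4 = 0 ⊢ ·
Q's transition system — 4 states:
  v0 = rec X. a.d.a.c.X ⊢ -a-> v1
  v1 = d.a.c.(rec X. a.d.a.c.X) ⊢ -d-> v2
  v2 = a.c.(rec X. a.d.a.c.X) ⊢ -a-> v3
  v3 = c.(rec X. a.d.a.c.X) ⊢ -c-> v0
Trace ⟨adaa⟩ through P, begin at {u0}:
  step 1 (a): {u1}
  step 2 (d): {u2}
  step 3 (a): {u3}
  step 4 (a): {u4}
  ✓ P
Trace ⟨adaa⟩ through Q, begin at {v0}:
  step 1 (a): {v1}
  step 2 (d): {v2}
  step 3 (a): {v3}
  step 4 (a): ∅ (Q stuck)

NO — witness ⟨adaa⟩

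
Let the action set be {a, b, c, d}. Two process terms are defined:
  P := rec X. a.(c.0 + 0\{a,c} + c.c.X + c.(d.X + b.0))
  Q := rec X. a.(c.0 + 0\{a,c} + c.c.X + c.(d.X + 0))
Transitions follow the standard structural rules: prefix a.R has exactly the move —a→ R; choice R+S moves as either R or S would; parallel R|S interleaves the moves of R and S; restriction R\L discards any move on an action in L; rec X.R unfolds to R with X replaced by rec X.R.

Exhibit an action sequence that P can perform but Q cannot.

acb

Reachable graph of P (5 states):
  m0 = rec X. a.(c.0 + 0\{a,c} + c.c.X + c.(d.X + b.0)) :: —a→ m1
  m1 = c.0 + 0\{a,c} + c.c.(rec X. a.(c.0 + 0\{a,c} + c.c.X + c.(d.X + b.0))) + c.(d.(rec X. a.(c.0 + 0\{a,c} + c.c.X + c.(d.X + b.0))) + b.0) :: —c→ m2, —c→ m3, —c→ m4
  m2 = 0 :: (no moves)
  m3 = c.(rec X. a.(c.0 + 0\{a,c} + c.c.X + c.(d.X + b.0))) :: —c→ m0
  m4 = d.(rec X. a.(c.0 + 0\{a,c} + c.c.X + c.(d.X + b.0))) + b.0 :: —b→ m2, —d→ m0
Reachable graph of Q (5 states):
  n0 = rec X. a.(c.0 + 0\{a,c} + c.c.X + c.(d.X + 0)) :: —a→ n1
  n1 = c.0 + 0\{a,c} + c.c.(rec X. a.(c.0 + 0\{a,c} + c.c.X + c.(d.X + 0))) + c.(d.(rec X. a.(c.0 + 0\{a,c} + c.c.X + c.(d.X + 0))) + 0) :: —c→ n2, —c→ n3, —c→ n4
  n2 = 0 :: (no moves)
  n3 = c.(rec X. a.(c.0 + 0\{a,c} + c.c.X + c.(d.X + 0))) :: —c→ n0
  n4 = d.(rec X. a.(c.0 + 0\{a,c} + c.c.X + c.(d.X + 0))) + 0 :: —d→ n0
Trace ⟨acb⟩ through P, begin at {m0}:
  step 1 (a): {m1}
  step 2 (c): {m2, m3, m4}
  step 3 (b): {m2}
  P completes σ.
Trace ⟨acb⟩ through Q, begin at {n0}:
  step 1 (a): {n1}
  step 2 (c): {n2, n3, n4}
  step 3 (b): ∅  — Q cannot continue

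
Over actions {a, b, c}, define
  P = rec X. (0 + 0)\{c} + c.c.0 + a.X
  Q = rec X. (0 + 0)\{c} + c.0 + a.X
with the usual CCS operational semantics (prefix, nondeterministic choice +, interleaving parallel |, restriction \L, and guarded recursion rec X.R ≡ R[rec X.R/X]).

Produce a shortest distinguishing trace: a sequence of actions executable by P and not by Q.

P's transition system — 3 states:
  p0 = rec X. (0 + 0)\{c} + c.c.0 + a.X ⊢ ··a··> p0, ··c··> p1
  p1 = c.0 ⊢ ··c··> p2
  p2 = 0 ⊢ stopped
Q's transition system — 2 states:
  q0 = rec X. (0 + 0)\{c} + c.0 + a.X ⊢ ··a··> q0, ··c··> q1
  q1 = 0 ⊢ stopped
Run σ = ⟨cc⟩ on P: start {p0}
  after c @ step 1: {p1}
  after c @ step 2: {p2}
  P completes σ.
Run σ = ⟨cc⟩ on Q: start {q0}
  after c @ step 1: {q1}
  after c @ step 2: no successor for Q

cc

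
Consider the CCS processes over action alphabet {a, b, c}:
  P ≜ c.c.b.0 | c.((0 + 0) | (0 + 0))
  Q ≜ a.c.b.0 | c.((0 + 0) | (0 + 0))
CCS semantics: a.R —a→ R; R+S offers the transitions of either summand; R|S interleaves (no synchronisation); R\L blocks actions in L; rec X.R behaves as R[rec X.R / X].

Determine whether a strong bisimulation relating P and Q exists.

P's transition system — 8 states:
  s0 = c.c.b.0 | c.((0 + 0) | (0 + 0)) ⊢ =c=> s1, =c=> s2
  s1 = c.b.0 | c.((0 + 0) | (0 + 0)) ⊢ =c=> s3, =c=> s4
  s2 = c.c.b.0 | ((0 + 0) | (0 + 0)) ⊢ =c=> s4
  s3 = b.0 | c.((0 + 0) | (0 + 0)) ⊢ =b=> s5, =c=> s6
  s4 = c.b.0 | ((0 + 0) | (0 + 0)) ⊢ =c=> s6
  s5 = 0 | c.((0 + 0) | (0 + 0)) ⊢ =c=> s7
  s6 = b.0 | ((0 + 0) | (0 + 0)) ⊢ =b=> s7
  s7 = 0 | ((0 + 0) | (0 + 0)) ⊢ stopped
Q's transition system — 8 states:
  t0 = a.c.b.0 | c.((0 + 0) | (0 + 0)) ⊢ =a=> t1, =c=> t2
  t1 = c.b.0 | c.((0 + 0) | (0 + 0)) ⊢ =c=> t3, =c=> t4
  t2 = a.c.b.0 | ((0 + 0) | (0 + 0)) ⊢ =a=> t4
  t3 = b.0 | c.((0 + 0) | (0 + 0)) ⊢ =b=> t5, =c=> t6
  t4 = c.b.0 | ((0 + 0) | (0 + 0)) ⊢ =c=> t6
  t5 = 0 | c.((0 + 0) | (0 + 0)) ⊢ =c=> t7
  t6 = b.0 | ((0 + 0) | (0 + 0)) ⊢ =b=> t7
  t7 = 0 | ((0 + 0) | (0 + 0)) ⊢ stopped
Partition-refinement fixed point:
  B0 = {s0}
  B1 = {s1, t1}
  B2 = {s4, t4}
  B3 = {s6, t6}
  B4 = {s7, t7}
  B5 = {s3, t3}
  B6 = {s5, t5}
  B7 = {s2}
  B8 = {t0}
  B9 = {t2}
s0 ∈ B0, t0 ∈ B8 → different blocks

NO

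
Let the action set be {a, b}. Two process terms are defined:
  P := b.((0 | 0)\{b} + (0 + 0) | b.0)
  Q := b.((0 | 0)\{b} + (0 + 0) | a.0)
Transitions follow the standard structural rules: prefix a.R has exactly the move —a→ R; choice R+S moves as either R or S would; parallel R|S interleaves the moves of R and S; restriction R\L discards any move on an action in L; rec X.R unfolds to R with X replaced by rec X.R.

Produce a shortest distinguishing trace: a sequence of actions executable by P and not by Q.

bb

LTS(P): 3 reachable states
  s0 = b.((0 | 0)\{b} + (0 + 0) | b.0) has moves —b→ s1
  s1 = (0 | 0)\{b} + (0 + 0) | b.0 has moves —b→ s2
  s2 = (0 + 0) | 0 has moves stopped
LTS(Q): 3 reachable states
  t0 = b.((0 | 0)\{b} + (0 + 0) | a.0) has moves —b→ t1
  t1 = (0 | 0)\{b} + (0 + 0) | a.0 has moves —a→ t2
  t2 = (0 + 0) | 0 has moves stopped
Trace ⟨bb⟩ through P, begin at {s0}:
  [1] b ⇒ {s1}
  [2] b ⇒ {s2}
  — P admits the full trace.
Trace ⟨bb⟩ through Q, begin at {t0}:
  [1] b ⇒ {t1}
  [2] b ⇒ ∅ (Q stuck)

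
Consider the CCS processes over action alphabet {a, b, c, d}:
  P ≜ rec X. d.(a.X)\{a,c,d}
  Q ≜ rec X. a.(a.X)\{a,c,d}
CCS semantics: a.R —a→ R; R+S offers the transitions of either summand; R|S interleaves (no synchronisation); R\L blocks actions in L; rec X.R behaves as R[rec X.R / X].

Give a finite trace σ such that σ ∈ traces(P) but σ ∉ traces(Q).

d

LTS(P): 2 reachable states
  u0 = rec X. d.(a.X)\{a,c,d} :: -d-> u1
  u1 = (a.(rec X. d.(a.X)\{a,c,d}))\{a,c,d} :: ·
LTS(Q): 2 reachable states
  v0 = rec X. a.(a.X)\{a,c,d} :: -a-> v1
  v1 = (a.(rec X. a.(a.X)\{a,c,d}))\{a,c,d} :: ·
Executing d from P (initial set {u0}):
  step 1 (d): {u1}
  P completes σ.
Executing d from Q (initial set {v0}):
  step 1 (d): no successor for Q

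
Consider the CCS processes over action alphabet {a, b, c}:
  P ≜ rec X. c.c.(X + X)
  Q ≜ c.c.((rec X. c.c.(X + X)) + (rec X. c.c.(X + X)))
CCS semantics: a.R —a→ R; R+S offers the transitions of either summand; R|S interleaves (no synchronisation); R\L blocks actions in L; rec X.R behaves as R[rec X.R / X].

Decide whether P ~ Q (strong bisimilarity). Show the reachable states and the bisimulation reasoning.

bisimilar

P's transition system — 3 states:
  s0 = rec X. c.c.(X + X) ⊢ -c-> s1
  s1 = c.((rec X. c.c.(X + X)) + (rec X. c.c.(X + X))) ⊢ -c-> s2
  s2 = (rec X. c.c.(X + X)) + (rec X. c.c.(X + X)) ⊢ -c-> s1
Q's transition system — 3 states:
  t0 = c.c.((rec X. c.c.(X + X)) + (rec X. c.c.(X + X))) ⊢ -c-> t1
  t1 = c.((rec X. c.c.(X + X)) + (rec X. c.c.(X + X))) ⊢ -c-> t2
  t2 = (rec X. c.c.(X + X)) + (rec X. c.c.(X + X)) ⊢ -c-> t1
Coarsest stable partition (strong bisimilarity classes):
  B0 = {s0, s1, s2, t0, t1, t2}
s0 ∈ B0, t0 ∈ B0 → same block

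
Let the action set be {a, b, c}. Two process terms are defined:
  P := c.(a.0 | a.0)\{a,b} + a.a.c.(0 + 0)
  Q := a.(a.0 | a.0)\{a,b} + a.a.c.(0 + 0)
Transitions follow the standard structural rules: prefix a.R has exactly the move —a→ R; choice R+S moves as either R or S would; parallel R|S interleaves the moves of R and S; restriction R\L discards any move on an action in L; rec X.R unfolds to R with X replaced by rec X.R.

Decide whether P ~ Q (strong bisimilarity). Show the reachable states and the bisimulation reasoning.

Reachable graph of P (5 states):
  p0 = c.(a.0 | a.0)\{a,b} + a.a.c.(0 + 0) :: -a-> p1, -c-> p2
  p1 = a.c.(0 + 0) :: -a-> p3
  p2 = (a.0 | a.0)\{a,b} :: ·
  p3 = c.(0 + 0) :: -c-> p4
  p4 = 0 + 0 :: ·
Reachable graph of Q (5 states):
  q0 = a.(a.0 | a.0)\{a,b} + a.a.c.(0 + 0) :: -a-> q1, -a-> q2
  q1 = (a.0 | a.0)\{a,b} :: ·
  q2 = a.c.(0 + 0) :: -a-> q3
  q3 = c.(0 + 0) :: -c-> q4
  q4 = 0 + 0 :: ·
Partition-refinement fixed point:
  B0 = {p0}
  B1 = {p2, p4, q1, q4}
  B2 = {p1, q2}
  B3 = {p3, q3}
  B4 = {q0}
p0 ∈ B0, q0 ∈ B4 → different blocks

P ≁ Q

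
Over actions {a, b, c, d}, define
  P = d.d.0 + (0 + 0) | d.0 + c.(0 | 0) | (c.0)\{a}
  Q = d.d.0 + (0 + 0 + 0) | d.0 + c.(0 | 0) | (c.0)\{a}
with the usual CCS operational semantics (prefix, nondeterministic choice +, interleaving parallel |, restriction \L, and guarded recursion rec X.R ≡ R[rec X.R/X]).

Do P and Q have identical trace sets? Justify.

YES

P's transition system — 7 states:
  s0 = d.d.0 + (0 + 0) | d.0 + c.(0 | 0) | (c.0)\{a} ⊢ —c→ s1, —c→ s2, —d→ s3, —d→ s4
  s1 = 0 | 0 | (c.0)\{a} ⊢ —c→ s5
  s2 = c.(0 | 0) | 0\{a} ⊢ —c→ s5
  s3 = (0 + 0) | 0 ⊢ stopped
  s4 = d.0 ⊢ —d→ s6
  s5 = 0 | 0 | 0\{a} ⊢ stopped
  s6 = 0 ⊢ stopped
Q's transition system — 7 states:
  t0 = d.d.0 + (0 + 0 + 0) | d.0 + c.(0 | 0) | (c.0)\{a} ⊢ —c→ t1, —c→ t2, —d→ t3, —d→ t4
  t1 = 0 | 0 | (c.0)\{a} ⊢ —c→ t5
  t2 = c.(0 | 0) | 0\{a} ⊢ —c→ t5
  t3 = (0 + 0 + 0) | 0 ⊢ stopped
  t4 = d.0 ⊢ —d→ t6
  t5 = 0 | 0 | 0\{a} ⊢ stopped
  t6 = 0 ⊢ stopped
Coarsest stable partition (strong bisimilarity classes):
  B0 = {s0, t0}
  B1 = {s1, s2, t1, t2}
  B2 = {s3, s5, s6, t3, t5, t6}
  B3 = {s4, t4}
s0 ∈ B0, t0 ∈ B0 → same block
Bisimilar ⇒ trace-equivalent.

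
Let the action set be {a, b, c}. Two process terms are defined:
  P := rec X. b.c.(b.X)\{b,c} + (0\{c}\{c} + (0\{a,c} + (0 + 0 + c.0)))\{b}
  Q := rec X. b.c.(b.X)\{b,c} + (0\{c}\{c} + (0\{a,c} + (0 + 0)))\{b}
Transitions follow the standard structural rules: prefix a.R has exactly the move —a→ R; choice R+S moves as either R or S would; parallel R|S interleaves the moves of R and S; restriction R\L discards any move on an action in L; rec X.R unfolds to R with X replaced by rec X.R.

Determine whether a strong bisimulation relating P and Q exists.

LTS(P): 4 reachable states
  s0 = rec X. b.c.(b.X)\{b,c} + (0\{c}\{c} + (0\{a,c} + (0 + 0 + c.0)))\{b} | -b-> s1, -c-> s2
  s1 = c.(b.(rec X. b.c.(b.X)\{b,c} + (0\{c}\{c} + (0\{a,c} + (0 + 0 + c.0)))\{b}))\{b,c} | -c-> s3
  s2 = 0\{b} | ∅
  s3 = (b.(rec X. b.c.(b.X)\{b,c} + (0\{c}\{c} + (0\{a,c} + (0 + 0 + c.0)))\{b}))\{b,c} | ∅
LTS(Q): 3 reachable states
  t0 = rec X. b.c.(b.X)\{b,c} + (0\{c}\{c} + (0\{a,c} + (0 + 0)))\{b} | -b-> t1
  t1 = c.(b.(rec X. b.c.(b.X)\{b,c} + (0\{c}\{c} + (0\{a,c} + (0 + 0)))\{b}))\{b,c} | -c-> t2
  t2 = (b.(rec X. b.c.(b.X)\{b,c} + (0\{c}\{c} + (0\{a,c} + (0 + 0)))\{b}))\{b,c} | ∅
Coarsest stable partition (strong bisimilarity classes):
  B0 = {s0}
  B1 = {s2, s3, t2}
  B2 = {s1, t1}
  B3 = {t0}
s0 ∈ B0, t0 ∈ B3 → different blocks

NO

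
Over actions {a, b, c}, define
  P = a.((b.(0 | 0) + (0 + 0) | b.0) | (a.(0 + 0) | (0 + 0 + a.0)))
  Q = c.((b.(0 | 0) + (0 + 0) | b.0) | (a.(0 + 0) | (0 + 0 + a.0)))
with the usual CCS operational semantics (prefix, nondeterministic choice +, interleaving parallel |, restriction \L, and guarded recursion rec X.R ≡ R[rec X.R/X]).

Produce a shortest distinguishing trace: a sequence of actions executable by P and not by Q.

Reachable graph of P (13 states):
  s0 = a.((b.(0 | 0) + (0 + 0) | b.0) | (a.(0 + 0) | (0 + 0 + a.0))) :: ··a··> s1
  s1 = (b.(0 | 0) + (0 + 0) | b.0) | (a.(0 + 0) | (0 + 0 + a.0)) :: ··a··> s2, ··a··> s3, ··b··> s4, ··b··> s5
  s2 = (b.(0 | 0) + (0 + 0) | b.0) | ((0 + 0) | (0 + 0 + a.0)) :: ··a··> s6, ··b··> s7, ··b··> s8
  s3 = (b.(0 | 0) + (0 + 0) | b.0) | (a.(0 + 0) | 0) :: ··a··> s6, ··b··> s10, ··b··> s9
  s4 = (0 + 0) | 0 | (a.(0 + 0) | (0 + 0 + a.0)) :: ··a··> s7, ··a··> s9
  s5 = 0 | 0 | (a.(0 + 0) | (0 + 0 + a.0)) :: ··a··> s10, ··a··> s8
  s6 = (b.(0 | 0) + (0 + 0) | b.0) | ((0 + 0) | 0) :: ··b··> s11, ··b··> s12
  s7 = (0 + 0) | 0 | ((0 + 0) | (0 + 0 + a.0)) :: ··a··> s11
  s8 = 0 | 0 | ((0 + 0) | (0 + 0 + a.0)) :: ··a··> s12
  s9 = (0 + 0) | 0 | (a.(0 + 0) | 0) :: ··a··> s11
  s10 = 0 | 0 | (a.(0 + 0) | 0) :: ··a··> s12
  s11 = (0 + 0) | 0 | ((0 + 0) | 0) :: ·
  s12 = 0 | 0 | ((0 + 0) | 0) :: ·
Reachable graph of Q (13 states):
  t0 = c.((b.(0 | 0) + (0 + 0) | b.0) | (a.(0 + 0) | (0 + 0 + a.0))) :: ··c··> t1
  t1 = (b.(0 | 0) + (0 + 0) | b.0) | (a.(0 + 0) | (0 + 0 + a.0)) :: ··a··> t2, ··a··> t3, ··b··> t4, ··b··> t5
  t2 = (b.(0 | 0) + (0 + 0) | b.0) | ((0 + 0) | (0 + 0 + a.0)) :: ··a··> t6, ··b··> t7, ··b··> t8
  t3 = (b.(0 | 0) + (0 + 0) | b.0) | (a.(0 + 0) | 0) :: ··a··> t6, ··b··> t10, ··b··> t9
  t4 = (0 + 0) | 0 | (a.(0 + 0) | (0 + 0 + a.0)) :: ··a··> t7, ··a··> t9
  t5 = 0 | 0 | (a.(0 + 0) | (0 + 0 + a.0)) :: ··a··> t10, ··a··> t8
  t6 = (b.(0 | 0) + (0 + 0) | b.0) | ((0 + 0) | 0) :: ··b··> t11, ··b··> t12
  t7 = (0 + 0) | 0 | ((0 + 0) | (0 + 0 + a.0)) :: ··a··> t11
  t8 = 0 | 0 | ((0 + 0) | (0 + 0 + a.0)) :: ··a··> t12
  t9 = (0 + 0) | 0 | (a.(0 + 0) | 0) :: ··a··> t11
  t10 = 0 | 0 | (a.(0 + 0) | 0) :: ··a··> t12
  t11 = (0 + 0) | 0 | ((0 + 0) | 0) :: ·
  t12 = 0 | 0 | ((0 + 0) | 0) :: ·
Run σ = ⟨a⟩ on P: start {s0}
  step 1 (a): {s1}
  ✓ P
Run σ = ⟨a⟩ on Q: start {t0}
  step 1 (a): no successor for Q

a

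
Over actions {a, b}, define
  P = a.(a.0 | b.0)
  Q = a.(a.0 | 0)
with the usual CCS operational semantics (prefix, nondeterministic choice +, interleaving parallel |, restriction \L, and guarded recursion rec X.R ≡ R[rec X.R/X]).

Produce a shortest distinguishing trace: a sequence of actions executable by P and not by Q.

ab

LTS(P): 5 reachable states
  s0 = a.(a.0 | b.0) :: ··a··> s1
  s1 = a.0 | b.0 :: ··a··> s2, ··b··> s3
  s2 = 0 | b.0 :: ··b··> s4
  s3 = a.0 | 0 :: ··a··> s4
  s4 = 0 | 0 :: ∅
LTS(Q): 3 reachable states
  t0 = a.(a.0 | 0) :: ··a··> t1
  t1 = a.0 | 0 :: ··a··> t2
  t2 = 0 | 0 :: ∅
Trace ⟨ab⟩ through P, begin at {s0}:
  after a @ step 1: {s1}
  after b @ step 2: {s3}
  — P admits the full trace.
Trace ⟨ab⟩ through Q, begin at {t0}:
  after a @ step 1: {t1}
  after b @ step 2: ∅  — Q cannot continue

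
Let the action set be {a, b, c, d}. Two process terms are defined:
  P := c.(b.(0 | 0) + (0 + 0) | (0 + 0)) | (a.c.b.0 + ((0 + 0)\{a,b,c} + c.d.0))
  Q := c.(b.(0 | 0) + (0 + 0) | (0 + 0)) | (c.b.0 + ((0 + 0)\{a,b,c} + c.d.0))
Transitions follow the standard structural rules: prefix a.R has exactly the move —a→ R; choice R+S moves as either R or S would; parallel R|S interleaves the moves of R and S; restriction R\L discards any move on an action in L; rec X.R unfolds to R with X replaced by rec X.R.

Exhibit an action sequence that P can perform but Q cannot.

a

P's transition system — 15 states:
  u0 = c.(b.(0 | 0) + (0 + 0) | (0 + 0)) | (a.c.b.0 + ((0 + 0)\{a,b,c} + c.d.0)) | —a→ u1, —c→ u2, —c→ u3
  u1 = c.(b.(0 | 0) + (0 + 0) | (0 + 0)) | c.b.0 | —c→ u4, —c→ u5
  u2 = (b.(0 | 0) + (0 + 0) | (0 + 0)) | (a.c.b.0 + ((0 + 0)\{a,b,c} + c.d.0)) | —a→ u4, —b→ u6, —c→ u7
  u3 = c.(b.(0 | 0) + (0 + 0) | (0 + 0)) | d.0 | —c→ u7, —d→ u8
  u4 = (b.(0 | 0) + (0 + 0) | (0 + 0)) | c.b.0 | —b→ u9, —c→ u10
  u5 = c.(b.(0 | 0) + (0 + 0) | (0 + 0)) | b.0 | —b→ u8, —c→ u10
  u6 = 0 | 0 | (a.c.b.0 + ((0 + 0)\{a,b,c} + c.d.0)) | —a→ u9, —c→ u11
  u7 = (b.(0 | 0) + (0 + 0) | (0 + 0)) | d.0 | —b→ u11, —d→ u12
  u8 = c.(b.(0 | 0) + (0 + 0) | (0 + 0)) | 0 | —c→ u12
  u9 = 0 | 0 | c.b.0 | —c→ u13
  u10 = (b.(0 | 0) + (0 + 0) | (0 + 0)) | b.0 | —b→ u12, —b→ u13
  u11 = 0 | 0 | d.0 | —d→ u14
  u12 = (b.(0 | 0) + (0 + 0) | (0 + 0)) | 0 | —b→ u14
  u13 = 0 | 0 | b.0 | —b→ u14
  u14 = 0 | 0 | 0 | deadlocked
Q's transition system — 12 states:
  v0 = c.(b.(0 | 0) + (0 + 0) | (0 + 0)) | (c.b.0 + ((0 + 0)\{a,b,c} + c.d.0)) | —c→ v1, —c→ v2, —c→ v3
  v1 = (b.(0 | 0) + (0 + 0) | (0 + 0)) | (c.b.0 + ((0 + 0)\{a,b,c} + c.d.0)) | —b→ v4, —c→ v5, —c→ v6
  v2 = c.(b.(0 | 0) + (0 + 0) | (0 + 0)) | b.0 | —b→ v7, —c→ v5
  v3 = c.(b.(0 | 0) + (0 + 0) | (0 + 0)) | d.0 | —c→ v6, —d→ v7
  v4 = 0 | 0 | (c.b.0 + ((0 + 0)\{a,b,c} + c.d.0)) | —c→ v8, —c→ v9
  v5 = (b.(0 | 0) + (0 + 0) | (0 + 0)) | b.0 | —b→ v10, —b→ v8
  v6 = (b.(0 | 0) + (0 + 0) | (0 + 0)) | d.0 | —b→ v9, —d→ v10
  v7 = c.(b.(0 | 0) + (0 + 0) | (0 + 0)) | 0 | —c→ v10
  v8 = 0 | 0 | b.0 | —b→ v11
  v9 = 0 | 0 | d.0 | —d→ v11
  v10 = (b.(0 | 0) + (0 + 0) | (0 + 0)) | 0 | —b→ v11
  v11 = 0 | 0 | 0 | deadlocked
Executing a from P (initial set {u0}):
  [1] a ⇒ {u1}
  ✓ P
Executing a from Q (initial set {v0}):
  [1] a ⇒ ∅  — Q cannot continue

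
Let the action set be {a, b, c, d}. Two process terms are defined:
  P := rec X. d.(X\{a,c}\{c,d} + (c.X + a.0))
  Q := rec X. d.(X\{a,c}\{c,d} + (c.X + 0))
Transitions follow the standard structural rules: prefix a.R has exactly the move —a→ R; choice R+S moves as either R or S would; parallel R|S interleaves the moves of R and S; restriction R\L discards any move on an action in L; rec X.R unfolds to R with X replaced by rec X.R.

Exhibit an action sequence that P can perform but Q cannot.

da

LTS(P): 3 reachable states
  m0 = rec X. d.(X\{a,c}\{c,d} + (c.X + a.0)) has moves --d--▸ m1
  m1 = (rec X. d.(X\{a,c}\{c,d} + (c.X + a.0)))\{a,c}\{c,d} + (c.(rec X. d.(X\{a,c}\{c,d} + (c.X + a.0))) + a.0) has moves --a--▸ m2, --c--▸ m0
  m2 = 0 has moves deadlocked
LTS(Q): 2 reachable states
  n0 = rec X. d.(X\{a,c}\{c,d} + (c.X + 0)) has moves --d--▸ n1
  n1 = (rec X. d.(X\{a,c}\{c,d} + (c.X + 0)))\{a,c}\{c,d} + (c.(rec X. d.(X\{a,c}\{c,d} + (c.X + 0))) + 0) has moves --c--▸ n0
Run σ = ⟨da⟩ on P: start {m0}
  after d @ step 1: {m1}
  after a @ step 2: {m2}
  ✓ P
Run σ = ⟨da⟩ on Q: start {n0}
  after d @ step 1: {n1}
  after a @ step 2: no successor for Q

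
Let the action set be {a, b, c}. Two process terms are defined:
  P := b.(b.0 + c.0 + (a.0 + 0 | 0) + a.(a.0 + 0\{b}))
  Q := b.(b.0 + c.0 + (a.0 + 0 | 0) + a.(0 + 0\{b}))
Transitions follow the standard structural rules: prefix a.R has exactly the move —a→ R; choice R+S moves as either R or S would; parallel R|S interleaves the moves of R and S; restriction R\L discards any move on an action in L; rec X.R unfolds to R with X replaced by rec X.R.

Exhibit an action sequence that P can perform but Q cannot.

LTS(P): 4 reachable states
  p0 = b.(b.0 + c.0 + (a.0 + 0 | 0) + a.(a.0 + 0\{b})) :: ··b··> p1
  p1 = b.0 + c.0 + (a.0 + 0 | 0) + a.(a.0 + 0\{b}) :: ··a··> p2, ··a··> p3, ··b··> p2, ··c··> p2
  p2 = 0 :: stopped
  p3 = a.0 + 0\{b} :: ··a··> p2
LTS(Q): 4 reachable states
  q0 = b.(b.0 + c.0 + (a.0 + 0 | 0) + a.(0 + 0\{b})) :: ··b··> q1
  q1 = b.0 + c.0 + (a.0 + 0 | 0) + a.(0 + 0\{b}) :: ··a··> q2, ··a··> q3, ··b··> q2, ··c··> q2
  q2 = 0 :: stopped
  q3 = 0 + 0\{b} :: stopped
Executing baa from P (initial set {p0}):
  step 1 (b): {p1}
  step 2 (a): {p2, p3}
  step 3 (a): {p2}
  P completes σ.
Executing baa from Q (initial set {q0}):
  step 1 (b): {q1}
  step 2 (a): {q2, q3}
  step 3 (a): ∅  — Q cannot continue

baa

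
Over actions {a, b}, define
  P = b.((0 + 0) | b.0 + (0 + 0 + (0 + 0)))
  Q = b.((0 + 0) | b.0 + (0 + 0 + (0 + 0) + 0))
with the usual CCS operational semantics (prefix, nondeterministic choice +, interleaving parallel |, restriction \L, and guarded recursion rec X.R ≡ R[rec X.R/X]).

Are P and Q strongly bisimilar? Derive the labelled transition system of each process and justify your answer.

Reachable graph of P (3 states):
  s0 = b.((0 + 0) | b.0 + (0 + 0 + (0 + 0))) → -b-> s1
  s1 = (0 + 0) | b.0 + (0 + 0 + (0 + 0)) → -b-> s2
  s2 = (0 + 0) | 0 → ·
Reachable graph of Q (3 states):
  t0 = b.((0 + 0) | b.0 + (0 + 0 + (0 + 0) + 0)) → -b-> t1
  t1 = (0 + 0) | b.0 + (0 + 0 + (0 + 0) + 0) → -b-> t2
  t2 = (0 + 0) | 0 → ·
Coarsest stable partition (strong bisimilarity classes):
  B0 = {s0, t0}
  B1 = {s1, t1}
  B2 = {s2, t2}
s0 ∈ B0, t0 ∈ B0 → same block

YES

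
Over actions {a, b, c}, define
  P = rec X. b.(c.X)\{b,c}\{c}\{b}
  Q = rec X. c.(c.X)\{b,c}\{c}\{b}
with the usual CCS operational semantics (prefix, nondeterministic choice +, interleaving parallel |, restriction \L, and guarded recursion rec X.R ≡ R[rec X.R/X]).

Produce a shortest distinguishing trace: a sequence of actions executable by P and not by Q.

b

P's transition system — 2 states:
  u0 = rec X. b.(c.X)\{b,c}\{c}\{b} | -b-> u1
  u1 = (c.(rec X. b.(c.X)\{b,c}\{c}\{b}))\{b,c}\{c}\{b} | (no moves)
Q's transition system — 2 states:
  v0 = rec X. c.(c.X)\{b,c}\{c}\{b} | -c-> v1
  v1 = (c.(rec X. c.(c.X)\{b,c}\{c}\{b}))\{b,c}\{c}\{b} | (no moves)
Trace ⟨b⟩ through P, begin at {u0}:
  [1] b ⇒ {u1}
  P completes σ.
Trace ⟨b⟩ through Q, begin at {v0}:
  [1] b ⇒ no successor for Q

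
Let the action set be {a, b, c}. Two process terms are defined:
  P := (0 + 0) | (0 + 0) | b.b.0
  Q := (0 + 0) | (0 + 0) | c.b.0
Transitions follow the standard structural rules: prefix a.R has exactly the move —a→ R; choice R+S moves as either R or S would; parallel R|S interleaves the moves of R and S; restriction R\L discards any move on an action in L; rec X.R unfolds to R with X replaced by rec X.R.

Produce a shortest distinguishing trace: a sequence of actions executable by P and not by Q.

b

P's transition system — 3 states:
  s0 = (0 + 0) | (0 + 0) | b.b.0 has moves ··b··> s1
  s1 = (0 + 0) | (0 + 0) | b.0 has moves ··b··> s2
  s2 = (0 + 0) | (0 + 0) | 0 has moves stopped
Q's transition system — 3 states:
  t0 = (0 + 0) | (0 + 0) | c.b.0 has moves ··c··> t1
  t1 = (0 + 0) | (0 + 0) | b.0 has moves ··b··> t2
  t2 = (0 + 0) | (0 + 0) | 0 has moves stopped
Executing b from P (initial set {s0}):
  after b @ step 1: {s1}
  — P admits the full trace.
Executing b from Q (initial set {t0}):
  after b @ step 1: ∅  — Q cannot continue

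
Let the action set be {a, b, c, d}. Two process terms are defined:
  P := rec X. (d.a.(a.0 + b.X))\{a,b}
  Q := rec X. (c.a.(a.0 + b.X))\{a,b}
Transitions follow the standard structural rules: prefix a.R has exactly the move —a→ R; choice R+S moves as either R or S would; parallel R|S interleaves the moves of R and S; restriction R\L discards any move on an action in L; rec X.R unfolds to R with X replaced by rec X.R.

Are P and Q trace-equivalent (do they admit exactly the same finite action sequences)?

trace-distinct — witness ⟨d⟩

LTS(P): 2 reachable states
  s0 = rec X. (d.a.(a.0 + b.X))\{a,b} :: ··d··> s1
  s1 = (a.(a.0 + b.(rec X. (d.a.(a.0 + b.X))\{a,b})))\{a,b} :: stopped
LTS(Q): 2 reachable states
  t0 = rec X. (c.a.(a.0 + b.X))\{a,b} :: ··c··> t1
  t1 = (a.(a.0 + b.(rec X. (c.a.(a.0 + b.X))\{a,b})))\{a,b} :: stopped
Trace ⟨d⟩ through P, begin at {s0}:
  after d @ step 1: {s1}
  — P admits the full trace.
Trace ⟨d⟩ through Q, begin at {t0}:
  after d @ step 1: ∅  — Q cannot continue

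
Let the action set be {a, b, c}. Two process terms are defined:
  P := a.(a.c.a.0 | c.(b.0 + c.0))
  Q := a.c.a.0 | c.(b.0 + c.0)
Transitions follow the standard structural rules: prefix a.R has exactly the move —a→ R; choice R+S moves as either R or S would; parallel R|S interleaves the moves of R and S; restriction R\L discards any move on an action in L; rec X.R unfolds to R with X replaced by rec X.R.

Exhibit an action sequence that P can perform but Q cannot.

Reachable graph of P (13 states):
  u0 = a.(a.c.a.0 | c.(b.0 + c.0)) :: —a→ u1
  u1 = a.c.a.0 | c.(b.0 + c.0) :: —a→ u2, —c→ u3
  u2 = c.a.0 | c.(b.0 + c.0) :: —c→ u4, —c→ u5
  u3 = a.c.a.0 | (b.0 + c.0) :: —a→ u5, —b→ u6, —c→ u6
  u4 = a.0 | c.(b.0 + c.0) :: —a→ u7, —c→ u8
  u5 = c.a.0 | (b.0 + c.0) :: —b→ u9, —c→ u8, —c→ u9
  u6 = a.c.a.0 | 0 :: —a→ u9
  u7 = 0 | c.(b.0 + c.0) :: —c→ u10
  u8 = a.0 | (b.0 + c.0) :: —a→ u10, —b→ u11, —c→ u11
  u9 = c.a.0 | 0 :: —c→ u11
  u10 = 0 | (b.0 + c.0) :: —b→ u12, —c→ u12
  u11 = a.0 | 0 :: —a→ u12
  u12 = 0 | 0 :: ·
Reachable graph of Q (12 states):
  v0 = a.c.a.0 | c.(b.0 + c.0) :: —a→ v1, —c→ v2
  v1 = c.a.0 | c.(b.0 + c.0) :: —c→ v3, —c→ v4
  v2 = a.c.a.0 | (b.0 + c.0) :: —a→ v4, —b→ v5, —c→ v5
  v3 = a.0 | c.(b.0 + c.0) :: —a→ v6, —c→ v7
  v4 = c.a.0 | (b.0 + c.0) :: —b→ v8, —c→ v7, —c→ v8
  v5 = a.c.a.0 | 0 :: —a→ v8
  v6 = 0 | c.(b.0 + c.0) :: —c→ v9
  v7 = a.0 | (b.0 + c.0) :: —a→ v9, —b→ v10, —c→ v10
  v8 = c.a.0 | 0 :: —c→ v10
  v9 = 0 | (b.0 + c.0) :: —b→ v11, —c→ v11
  v10 = a.0 | 0 :: —a→ v11
  v11 = 0 | 0 :: ·
Trace ⟨aa⟩ through P, begin at {u0}:
  [1] a ⇒ {u1}
  [2] a ⇒ {u2}
  P completes σ.
Trace ⟨aa⟩ through Q, begin at {v0}:
  [1] a ⇒ {v1}
  [2] a ⇒ no successor for Q

aa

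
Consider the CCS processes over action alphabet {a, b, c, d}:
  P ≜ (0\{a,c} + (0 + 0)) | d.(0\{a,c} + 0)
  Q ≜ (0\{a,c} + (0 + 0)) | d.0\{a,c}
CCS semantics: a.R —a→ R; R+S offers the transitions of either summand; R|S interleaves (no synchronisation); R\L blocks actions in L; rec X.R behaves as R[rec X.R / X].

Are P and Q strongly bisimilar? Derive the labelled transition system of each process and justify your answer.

P's transition system — 2 states:
  u0 = (0\{a,c} + (0 + 0)) | d.(0\{a,c} + 0) ⊢ =d=> u1
  u1 = (0\{a,c} + (0 + 0)) | (0\{a,c} + 0) ⊢ (no moves)
Q's transition system — 2 states:
  v0 = (0\{a,c} + (0 + 0)) | d.0\{a,c} ⊢ =d=> v1
  v1 = (0\{a,c} + (0 + 0)) | 0\{a,c} ⊢ (no moves)
Bisimilarity quotient blocks:
  B0 = {u0, v0}
  B1 = {u1, v1}
u0 ∈ B0, v0 ∈ B0 → same block

YES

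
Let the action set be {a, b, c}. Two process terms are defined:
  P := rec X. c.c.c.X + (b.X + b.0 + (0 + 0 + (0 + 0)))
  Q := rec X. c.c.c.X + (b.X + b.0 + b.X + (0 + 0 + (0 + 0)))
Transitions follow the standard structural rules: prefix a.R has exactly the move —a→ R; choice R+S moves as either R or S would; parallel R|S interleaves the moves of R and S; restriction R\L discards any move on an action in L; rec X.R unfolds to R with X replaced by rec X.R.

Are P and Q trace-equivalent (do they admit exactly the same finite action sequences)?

traces(P) = traces(Q)

LTS(P): 4 reachable states
  u0 = rec X. c.c.c.X + (b.X + b.0 + (0 + 0 + (0 + 0))) | —b→ u0, —b→ u1, —c→ u2
  u1 = 0 | deadlocked
  u2 = c.c.(rec X. c.c.c.X + (b.X + b.0 + (0 + 0 + (0 + 0)))) | —c→ u3
  u3 = c.(rec X. c.c.c.X + (b.X + b.0 + (0 + 0 + (0 + 0)))) | —c→ u0
LTS(Q): 4 reachable states
  v0 = rec X. c.c.c.X + (b.X + b.0 + b.X + (0 + 0 + (0 + 0))) | —b→ v0, —b→ v1, —c→ v2
  v1 = 0 | deadlocked
  v2 = c.c.(rec X. c.c.c.X + (b.X + b.0 + b.X + (0 + 0 + (0 + 0)))) | —c→ v3
  v3 = c.(rec X. c.c.c.X + (b.X + b.0 + b.X + (0 + 0 + (0 + 0)))) | —c→ v0
Coarsest stable partition (strong bisimilarity classes):
  B0 = {u0, v0}
  B1 = {u2, v2}
  B2 = {u3, v3}
  B3 = {u1, v1}
u0 ∈ B0, v0 ∈ B0 → same block
Bisimilar ⇒ trace-equivalent.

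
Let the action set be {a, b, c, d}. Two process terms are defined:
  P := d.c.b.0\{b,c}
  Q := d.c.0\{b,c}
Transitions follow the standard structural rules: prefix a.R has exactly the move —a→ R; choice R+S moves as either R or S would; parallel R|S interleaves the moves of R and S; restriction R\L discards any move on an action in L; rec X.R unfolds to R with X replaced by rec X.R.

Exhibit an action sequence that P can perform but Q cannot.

dcb

Reachable graph of P (4 states):
  u0 = d.c.b.0\{b,c} has moves -d-> u1
  u1 = c.b.0\{b,c} has moves -c-> u2
  u2 = b.0\{b,c} has moves -b-> u3
  u3 = 0\{b,c} has moves ∅
Reachable graph of Q (3 states):
  v0 = d.c.0\{b,c} has moves -d-> v1
  v1 = c.0\{b,c} has moves -c-> v2
  v2 = 0\{b,c} has moves ∅
Trace ⟨dcb⟩ through P, begin at {u0}:
  [1] d ⇒ {u1}
  [2] c ⇒ {u2}
  [3] b ⇒ {u3}
  ✓ P
Trace ⟨dcb⟩ through Q, begin at {v0}:
  [1] d ⇒ {v1}
  [2] c ⇒ {v2}
  [3] b ⇒ no successor for Q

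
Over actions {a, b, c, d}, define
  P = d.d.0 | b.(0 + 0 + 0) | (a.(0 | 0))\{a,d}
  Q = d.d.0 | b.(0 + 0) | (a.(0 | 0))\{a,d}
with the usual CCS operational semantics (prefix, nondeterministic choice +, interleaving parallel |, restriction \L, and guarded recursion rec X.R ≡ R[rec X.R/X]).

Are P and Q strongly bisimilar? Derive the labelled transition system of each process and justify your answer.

bisimilar

P's transition system — 6 states:
  s0 = d.d.0 | b.(0 + 0 + 0) | (a.(0 | 0))\{a,d} :: ··b··> s1, ··d··> s2
  s1 = d.d.0 | (0 + 0 + 0) | (a.(0 | 0))\{a,d} :: ··d··> s3
  s2 = d.0 | b.(0 + 0 + 0) | (a.(0 | 0))\{a,d} :: ··b··> s3, ··d··> s4
  s3 = d.0 | (0 + 0 + 0) | (a.(0 | 0))\{a,d} :: ··d··> s5
  s4 = 0 | b.(0 + 0 + 0) | (a.(0 | 0))\{a,d} :: ··b··> s5
  s5 = 0 | (0 + 0 + 0) | (a.(0 | 0))\{a,d} :: deadlocked
Q's transition system — 6 states:
  t0 = d.d.0 | b.(0 + 0) | (a.(0 | 0))\{a,d} :: ··b··> t1, ··d··> t2
  t1 = d.d.0 | (0 + 0) | (a.(0 | 0))\{a,d} :: ··d··> t3
  t2 = d.0 | b.(0 + 0) | (a.(0 | 0))\{a,d} :: ··b··> t3, ··d··> t4
  t3 = d.0 | (0 + 0) | (a.(0 | 0))\{a,d} :: ··d··> t5
  t4 = 0 | b.(0 + 0) | (a.(0 | 0))\{a,d} :: ··b··> t5
  t5 = 0 | (0 + 0) | (a.(0 | 0))\{a,d} :: deadlocked
Bisimilarity quotient blocks:
  B0 = {s0, t0}
  B1 = {s1, t1}
  B2 = {s3, t3}
  B3 = {s5, t5}
  B4 = {s2, t2}
  B5 = {s4, t4}
s0 ∈ B0, t0 ∈ B0 → same block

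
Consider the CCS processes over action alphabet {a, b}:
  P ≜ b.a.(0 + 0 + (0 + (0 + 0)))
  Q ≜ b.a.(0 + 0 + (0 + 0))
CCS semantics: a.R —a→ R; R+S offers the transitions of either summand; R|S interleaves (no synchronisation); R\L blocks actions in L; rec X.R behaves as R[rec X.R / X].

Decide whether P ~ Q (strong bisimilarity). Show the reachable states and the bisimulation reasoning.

YES

Reachable graph of P (3 states):
  s0 = b.a.(0 + 0 + (0 + (0 + 0))) → --b--▸ s1
  s1 = a.(0 + 0 + (0 + (0 + 0))) → --a--▸ s2
  s2 = 0 + 0 + (0 + (0 + 0)) → (no moves)
Reachable graph of Q (3 states):
  t0 = b.a.(0 + 0 + (0 + 0)) → --b--▸ t1
  t1 = a.(0 + 0 + (0 + 0)) → --a--▸ t2
  t2 = 0 + 0 + (0 + 0) → (no moves)
Coarsest stable partition (strong bisimilarity classes):
  B0 = {s0, t0}
  B1 = {s1, t1}
  B2 = {s2, t2}
s0 ∈ B0, t0 ∈ B0 → same block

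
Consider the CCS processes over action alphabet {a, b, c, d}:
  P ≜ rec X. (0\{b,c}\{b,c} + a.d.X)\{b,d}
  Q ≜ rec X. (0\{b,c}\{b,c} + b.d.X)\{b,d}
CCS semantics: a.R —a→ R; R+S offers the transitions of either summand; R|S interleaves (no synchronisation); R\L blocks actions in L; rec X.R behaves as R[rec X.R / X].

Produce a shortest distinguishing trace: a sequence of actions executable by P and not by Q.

a

Reachable graph of P (2 states):
  m0 = rec X. (0\{b,c}\{b,c} + a.d.X)\{b,d} → --a--▸ m1
  m1 = (d.(rec X. (0\{b,c}\{b,c} + a.d.X)\{b,d}))\{b,d} → ∅
Reachable graph of Q (1 states):
  n0 = rec X. (0\{b,c}\{b,c} + b.d.X)\{b,d} → ∅
Run σ = ⟨a⟩ on P: start {m0}
  step 1 (a): {m1}
  P completes σ.
Run σ = ⟨a⟩ on Q: start {n0}
  step 1 (a): ∅ (Q stuck)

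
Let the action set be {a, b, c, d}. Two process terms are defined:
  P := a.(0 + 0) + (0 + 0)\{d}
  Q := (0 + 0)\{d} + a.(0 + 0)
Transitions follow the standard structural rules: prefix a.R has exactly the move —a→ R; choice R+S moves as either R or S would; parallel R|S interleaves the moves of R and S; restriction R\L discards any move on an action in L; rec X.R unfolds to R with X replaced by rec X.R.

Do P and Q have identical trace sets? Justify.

traces(P) = traces(Q)

Reachable graph of P (2 states):
  m0 = a.(0 + 0) + (0 + 0)\{d} → =a=> m1
  m1 = 0 + 0 → ∅
Reachable graph of Q (2 states):
  n0 = (0 + 0)\{d} + a.(0 + 0) → =a=> n1
  n1 = 0 + 0 → ∅
Bisimilarity quotient blocks:
  B0 = {m0, n0}
  B1 = {m1, n1}
m0 ∈ B0, n0 ∈ B0 → same block
Bisimilar ⇒ trace-equivalent.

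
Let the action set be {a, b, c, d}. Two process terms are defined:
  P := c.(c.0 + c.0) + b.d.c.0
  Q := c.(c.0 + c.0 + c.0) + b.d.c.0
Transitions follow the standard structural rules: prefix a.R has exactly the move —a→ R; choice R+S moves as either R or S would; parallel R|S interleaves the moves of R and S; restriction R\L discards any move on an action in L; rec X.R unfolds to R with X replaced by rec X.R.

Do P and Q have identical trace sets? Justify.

P's transition system — 5 states:
  m0 = c.(c.0 + c.0) + b.d.c.0 ⊢ =b=> m1, =c=> m2
  m1 = d.c.0 ⊢ =d=> m3
  m2 = c.0 + c.0 ⊢ =c=> m4
  m3 = c.0 ⊢ =c=> m4
  m4 = 0 ⊢ stopped
Q's transition system — 5 states:
  n0 = c.(c.0 + c.0 + c.0) + b.d.c.0 ⊢ =b=> n1, =c=> n2
  n1 = d.c.0 ⊢ =d=> n3
  n2 = c.0 + c.0 + c.0 ⊢ =c=> n4
  n3 = c.0 ⊢ =c=> n4
  n4 = 0 ⊢ stopped
Coarsest stable partition (strong bisimilarity classes):
  B0 = {m0, n0}
  B1 = {m1, n1}
  B2 = {m2, m3, n2, n3}
  B3 = {m4, n4}
m0 ∈ B0, n0 ∈ B0 → same block
Bisimilar ⇒ trace-equivalent.

trace-equivalent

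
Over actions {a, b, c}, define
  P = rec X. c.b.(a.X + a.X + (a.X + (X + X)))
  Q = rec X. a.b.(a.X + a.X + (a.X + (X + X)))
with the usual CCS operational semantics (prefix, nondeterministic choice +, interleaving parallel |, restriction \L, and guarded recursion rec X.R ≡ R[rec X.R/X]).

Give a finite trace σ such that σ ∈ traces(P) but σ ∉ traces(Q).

LTS(P): 3 reachable states
  u0 = rec X. c.b.(a.X + a.X + (a.X + (X + X))) has moves —c→ u1
  u1 = b.(a.(rec X. c.b.(a.X + a.X + (a.X + (X + X)))) + a.(rec X. c.b.(a.X + a.X + (a.X + (X + X)))) + (a.(rec X. c.b.(a.X + a.X + (a.X + (X + X)))) + ((rec X. c.b.(a.X + a.X + (a.X + (X + X)))) + (rec X. c.b.(a.X + a.X + (a.X + (X + X))))))) has moves —b→ u2
  u2 = a.(rec X. c.b.(a.X + a.X + (a.X + (X + X)))) + a.(rec X. c.b.(a.X + a.X + (a.X + (X + X)))) + (a.(rec X. c.b.(a.X + a.X + (a.X + (X + X)))) + ((rec X. c.b.(a.X + a.X + (a.X + (X + X)))) + (rec X. c.b.(a.X + a.X + (a.X + (X + X)))))) has moves —a→ u0, —c→ u1
LTS(Q): 3 reachable states
  v0 = rec X. a.b.(a.X + a.X + (a.X + (X + X))) has moves —a→ v1
  v1 = b.(a.(rec X. a.b.(a.X + a.X + (a.X + (X + X)))) + a.(rec X. a.b.(a.X + a.X + (a.X + (X + X)))) + (a.(rec X. a.b.(a.X + a.X + (a.X + (X + X)))) + ((rec X. a.b.(a.X + a.X + (a.X + (X + X)))) + (rec X. a.b.(a.X + a.X + (a.X + (X + X))))))) has moves —b→ v2
  v2 = a.(rec X. a.b.(a.X + a.X + (a.X + (X + X)))) + a.(rec X. a.b.(a.X + a.X + (a.X + (X + X)))) + (a.(rec X. a.b.(a.X + a.X + (a.X + (X + X)))) + ((rec X. a.b.(a.X + a.X + (a.X + (X + X)))) + (rec X. a.b.(a.X + a.X + (a.X + (X + X)))))) has moves —a→ v0, —a→ v1
Run σ = ⟨c⟩ on P: start {u0}
  [1] c ⇒ {u1}
  — P admits the full trace.
Run σ = ⟨c⟩ on Q: start {v0}
  [1] c ⇒ ∅ (Q stuck)

c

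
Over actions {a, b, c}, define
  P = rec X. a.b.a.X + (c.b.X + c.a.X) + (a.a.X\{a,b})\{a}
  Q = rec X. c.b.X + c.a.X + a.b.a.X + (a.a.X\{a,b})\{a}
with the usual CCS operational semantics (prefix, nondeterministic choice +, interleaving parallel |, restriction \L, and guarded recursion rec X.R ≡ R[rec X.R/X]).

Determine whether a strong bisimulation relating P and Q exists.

Reachable graph of P (4 states):
  s0 = rec X. a.b.a.X + (c.b.X + c.a.X) + (a.a.X\{a,b})\{a} ⊢ —a→ s1, —c→ s2, —c→ s3
  s1 = b.a.(rec X. a.b.a.X + (c.b.X + c.a.X) + (a.a.X\{a,b})\{a}) ⊢ —b→ s2
  s2 = a.(rec X. a.b.a.X + (c.b.X + c.a.X) + (a.a.X\{a,b})\{a}) ⊢ —a→ s0
  s3 = b.(rec X. a.b.a.X + (c.b.X + c.a.X) + (a.a.X\{a,b})\{a}) ⊢ —b→ s0
Reachable graph of Q (4 states):
  t0 = rec X. c.b.X + c.a.X + a.b.a.X + (a.a.X\{a,b})\{a} ⊢ —a→ t1, —c→ t2, —c→ t3
  t1 = b.a.(rec X. c.b.X + c.a.X + a.b.a.X + (a.a.X\{a,b})\{a}) ⊢ —b→ t2
  t2 = a.(rec X. c.b.X + c.a.X + a.b.a.X + (a.a.X\{a,b})\{a}) ⊢ —a→ t0
  t3 = b.(rec X. c.b.X + c.a.X + a.b.a.X + (a.a.X\{a,b})\{a}) ⊢ —b→ t0
Coarsest stable partition (strong bisimilarity classes):
  B0 = {s0, t0}
  B1 = {s3, t3}
  B2 = {s2, t2}
  B3 = {s1, t1}
s0 ∈ B0, t0 ∈ B0 → same block

P ~ Q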